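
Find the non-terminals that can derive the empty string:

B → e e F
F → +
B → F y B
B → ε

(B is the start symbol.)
ε-productions: B → ε
So B is immediately nullable.
No further non-terminal can be added: every production for the remaining non-terminals contains a terminal or a non-nullable non-terminal.
Nullable = { 'B' }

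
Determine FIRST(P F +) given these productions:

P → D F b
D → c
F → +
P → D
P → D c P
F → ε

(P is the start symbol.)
FIRST sets of the non-terminals involved (from the grammar, by fixed-point iteration):
  FIRST(P) = { 'c' }

To compute FIRST(P F +), process the symbols left to right:
Symbol P is a non-terminal. Add FIRST(P) \ {ε} = { 'c' }
P is not nullable (ε ∉ FIRST(P)), so stop here.
FIRST(P F +) = { 'c' }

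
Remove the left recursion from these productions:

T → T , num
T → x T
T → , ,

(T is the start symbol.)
T is directly left-recursive. The standard transformation for
  A → A α₁ | ... | A α_m | β₁ | ... | β_n
is
  A  → β₁ A' | ... | β_n A'
  A' → α₁ A' | ... | α_m A' | ε

T → x T becomes T → x T T'
T → , , becomes T → , , T'
T → T , num becomes T' → , num T'
Add T' → ε

Resulting grammar:
T → x T T'
T → , , T'
T' → , num T'
T' → ε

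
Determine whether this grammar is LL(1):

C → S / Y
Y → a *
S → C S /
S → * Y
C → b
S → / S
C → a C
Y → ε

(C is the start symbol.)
A grammar is LL(1) if for each non-terminal N with multiple productions, the predict sets of those productions are pairwise disjoint, where PREDICT(N → α) = (FIRST(α) \ {ε}) ∪ (FOLLOW(N) if α ⇒* ε).

Relevant sets:
  FIRST(S) = { '*', '/', 'a', 'b' }
  FIRST(C) = { '*', '/', 'a', 'b' }
  FOLLOW(Y) = { $, '*', '/', 'a', 'b' }

For C:
  PREDICT(C → S '/' Y) = { '*', '/', 'a', 'b' }
  PREDICT(C → b) = { 'b' }
  PREDICT(C → a C) = { 'a' }
For Y:
  PREDICT(Y → a '*') = { 'a' }
  PREDICT(Y → ε) = { $, '*', '/', 'a', 'b' }
For S:
  PREDICT(S → C S '/') = { '*', '/', 'a', 'b' }
  PREDICT(S → '*' Y) = { '*' }
  PREDICT(S → '/' S) = { '/' }

Conflict found: Predict set conflict for C: { 'b' }
The grammar is NOT LL(1).

Answer: No. Predict set conflict for C: { 'b' }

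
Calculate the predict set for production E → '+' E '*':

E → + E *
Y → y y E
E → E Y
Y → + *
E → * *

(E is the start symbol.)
PREDICT(E → '+' E '*') = (FIRST(RHS) \ {ε}) ∪ (FOLLOW(E) if ε ∈ FIRST(RHS), i.e. RHS ⇒* ε)
FIRST('+' E '*') = { '+' }
ε ∉ FIRST('+' E '*'), so FOLLOW(E) is not added.
PREDICT(E → '+' E '*') = { '+' }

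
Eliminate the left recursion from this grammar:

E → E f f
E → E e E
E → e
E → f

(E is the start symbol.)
E is directly left-recursive. The standard transformation for
  A → A α₁ | ... | A α_m | β₁ | ... | β_n
is
  A  → β₁ A' | ... | β_n A'
  A' → α₁ A' | ... | α_m A' | ε

E → e becomes E → e E'
E → f becomes E → f E'
E → E f f becomes E' → f f E'
E → E e E becomes E' → e E E'
Add E' → ε

Resulting grammar:
E → e E'
E → f E'
E' → f f E'
E' → e E E'
E' → ε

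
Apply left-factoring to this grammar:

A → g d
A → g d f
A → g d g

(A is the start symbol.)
Left-factoring transforms A → αβ₁ | αβ₂ into A → αA' and A' → β₁ | β₂
(α is the longest common prefix among the alternatives). Repeat until
no nonterminal has two alternatives with a common prefix.

Round 1: A has alternatives sharing prefix 'g d'. Introduce A': A → g d A'
  Add: A' → ε
  Add: A' → f
  Add: A' → g

No remaining common prefixes — done.

Resulting grammar:
A → g d A'
A' → ε
A' → f
A' → g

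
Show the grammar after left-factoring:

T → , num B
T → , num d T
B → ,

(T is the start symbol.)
T → , num T'
T' → B
T' → d T
B → ,

Left-factoring transforms A → αβ₁ | αβ₂ into A → αA' and A' → β₁ | β₂
(α is the longest common prefix among the alternatives). Repeat until
no nonterminal has two alternatives with a common prefix.

Round 1: T has alternatives sharing prefix ', num'. Introduce T': T → , num T'
  Add: T' → B
  Add: T' → d T

No remaining common prefixes — done.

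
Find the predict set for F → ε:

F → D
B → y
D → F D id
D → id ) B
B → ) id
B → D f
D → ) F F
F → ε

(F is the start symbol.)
{ $, ')', 'f', 'id' }

PREDICT(F → ε) = (FIRST(RHS) \ {ε}) ∪ (FOLLOW(F) if ε ∈ FIRST(RHS), i.e. RHS ⇒* ε)
The right-hand side is ε (FIRST(ε) = { ε }), so the predict set is FOLLOW(F) = { $, ')', 'f', 'id' }
PREDICT(F → ε) = { $, ')', 'f', 'id' }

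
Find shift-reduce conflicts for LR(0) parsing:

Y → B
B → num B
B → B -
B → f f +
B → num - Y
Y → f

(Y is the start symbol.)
A shift-reduce conflict occurs when an LR(0) state has both:
  - a complete (reduce) item [A → α .] (dot at the end), and
  - a shift item [B → β . c γ] (dot before a terminal).

Augment with Y' → Y and build the canonical LR(0) collection (I0 = CLOSURE({[Y' → . Y]}), then GOTO on every symbol after a dot until no new states appear). It has 12 states:
  I0: { [B → . B -], [B → . f f +], [B → . num - Y], [B → . num B], [Y → . B], [Y → . f], [Y' → . Y] }  — shift
  I1: { [B → B . -], [Y → B .] }  — shift, reduce
  I2: { [Y' → Y .] }  — accept
  I3: { [B → f . f +], [Y → f .] }  — shift, reduce
  I4: { [B → . B -], [B → . f f +], [B → . num - Y], [B → . num B], [B → num . - Y], [B → num . B] }  — shift
  I5: { [B → . B -], [B → . f f +], [B → . num - Y], [B → . num B], [B → num - . Y], [Y → . B], [Y → . f] }  — shift
  I6: { [B → B . -], [B → num B .] }  — shift, reduce
  I7: { [B → f . f +] }  — shift
  I8: { [B → f f . +] }  — shift
  I9: { [B → f f + .] }  — reduce
  I10: { [B → B - .] }  — reduce
  I11: { [B → num - Y .] }  — reduce

I1 contains reduce item [Y → B .] and shift item [B → B . -] — shift-reduce conflict.
I3 contains reduce item [Y → f .] and shift item [B → f . f +] — shift-reduce conflict.
I6 contains reduce item [B → num B .] and shift item [B → B . -] — shift-reduce conflict.

Answer: Yes — I1: [Y → B .] vs [B → B . -]; I3: [Y → f .] vs [B → f . f +]; I6: [B → num B .] vs [B → B . -]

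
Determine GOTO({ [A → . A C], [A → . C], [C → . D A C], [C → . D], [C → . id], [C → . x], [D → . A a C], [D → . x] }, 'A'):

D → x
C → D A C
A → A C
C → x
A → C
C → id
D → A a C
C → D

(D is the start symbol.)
{ [A → . A C], [A → . C], [A → A . C], [C → . D A C], [C → . D], [C → . id], [C → . x], [D → . A a C], [D → . x], [D → A . a C] }

GOTO(I, 'A') = CLOSURE({ [A → αX.β] : [A → α.Xβ] ∈ I, X = 'A' })

Items with dot before 'A', with the dot advanced:
  [A → . A C] → [A → A . C]
  [D → . A a C] → [D → A . a C]
Closure of the advanced items:
  [A → A . C] has the dot before C: add [C → . D A C], [C → . x], [C → . id], [C → . D]
  [C → . D A C] has the dot before D: add [D → . x], [D → . A a C]
  [D → . A a C] has the dot before A: add [A → . A C], [A → . C]

GOTO = { [A → . A C], [A → . C], [A → A . C], [C → . D A C], [C → . D], [C → . id], [C → . x], [D → . A a C], [D → . x], [D → A . a C] }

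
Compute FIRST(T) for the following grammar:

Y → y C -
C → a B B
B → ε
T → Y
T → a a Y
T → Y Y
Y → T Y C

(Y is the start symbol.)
{ 'a', 'y' }

To compute FIRST(T), examine every production with T on the left-hand side, reading each right-hand side left to right until a non-nullable symbol is reached.

FIRST sets of the other non-terminals involved (by the same procedure, iterated to a fixed point):
  FIRST(Y) = { 'a', 'y' }

From T → Y:
  - Y is a non-terminal: add FIRST(Y) \ {ε} = { 'a', 'y' }
    Y is not nullable, so stop
From T → a a Y:
  - a is a terminal: add 'a' and stop
From T → Y Y:
  - Y is a non-terminal: add FIRST(Y) \ {ε} = { 'a', 'y' }
    Y is not nullable, so stop

Collecting: FIRST(T) = { 'a', 'y' }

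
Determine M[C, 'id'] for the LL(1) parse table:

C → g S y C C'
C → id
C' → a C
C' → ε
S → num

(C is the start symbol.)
C → id

To find M[C, 'id'], we find productions for C where 'id' is in the predict set (PREDICT(N → α) = (FIRST(α) \ {ε}) ∪ (FOLLOW(N) if α ⇒* ε)).

C → g S y C C': PREDICT = { 'g' }
C → id: PREDICT = { 'id' }
  'id' is in predict set, so this production goes in M[C, 'id']

M[C, 'id'] = C → id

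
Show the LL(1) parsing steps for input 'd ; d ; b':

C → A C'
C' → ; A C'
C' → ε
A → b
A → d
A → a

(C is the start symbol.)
LL(1) parsing maintains a stack (initially the start symbol over $) and the input. At each step: if the stack top is a terminal, match it against the current input token; if it is a non-terminal N, replace it with the RHS of M[N, lookahead] (the unique production whose predict set contains the lookahead).

Stack is shown with the top on the left.

Stack     Input        Action
-----------------------------
C $       d ; d ; b $  output C → A C'
A C' $    d ; d ; b $  output A → d
d C' $    d ; d ; b $  match 'd'
C' $      ; d ; b $    output C' → ; A C'
; A C' $  ; d ; b $    match ';'
A C' $    d ; b $      output A → d
d C' $    d ; b $      match 'd'
C' $      ; b $        output C' → ; A C'
; A C' $  ; b $        match ';'
A C' $    b $          output A → b
b C' $    b $          match 'b'
C' $      $            output C' → ε
$         $            accept

The string is accepted.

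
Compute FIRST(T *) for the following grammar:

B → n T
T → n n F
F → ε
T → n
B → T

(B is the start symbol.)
{ 'n' }

FIRST sets of the non-terminals involved (from the grammar, by fixed-point iteration):
  FIRST(T) = { 'n' }

To compute FIRST(T *), process the symbols left to right:
Symbol T is a non-terminal. Add FIRST(T) \ {ε} = { 'n' }
T is not nullable (ε ∉ FIRST(T)), so stop here.
FIRST(T *) = { 'n' }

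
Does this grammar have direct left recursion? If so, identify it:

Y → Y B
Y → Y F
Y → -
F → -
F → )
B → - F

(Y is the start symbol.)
Y → Y B: LEFT RECURSIVE (starts with Y)
Y → Y F: LEFT RECURSIVE (starts with Y)
Y → -: starts with '-'
F → -: starts with '-'
F → ): starts with ')'
B → - F: starts with '-'

The grammar has direct left recursion on: Y.

Answer: Yes, Y is left-recursive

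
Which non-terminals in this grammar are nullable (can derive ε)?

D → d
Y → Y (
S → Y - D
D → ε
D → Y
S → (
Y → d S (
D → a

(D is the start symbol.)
{ 'D' }

A non-terminal is nullable if it can derive ε (the empty string): either it has an ε-production, or it has a production whose right-hand side consists entirely of nullable non-terminals.

ε-productions: D → ε
So D is immediately nullable.
No further non-terminal can be added: every production for the remaining non-terminals contains a terminal or a non-nullable non-terminal.
Nullable = { 'D' }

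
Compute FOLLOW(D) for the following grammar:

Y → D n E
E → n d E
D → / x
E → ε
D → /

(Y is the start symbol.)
In Y → D n E: D is followed by n E, add FIRST(n E) \ {ε} = { 'n' }

Taking the union: FOLLOW(D) = { 'n' }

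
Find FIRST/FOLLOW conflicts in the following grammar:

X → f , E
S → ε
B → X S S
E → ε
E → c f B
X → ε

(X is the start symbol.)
Nullable non-terminals: B, E, S, X.
B has a nullable alternative but only one production, so nothing to check.

E: nullable alternative(s) E → ε; FOLLOW(E) = { $ }
  E → ε: FIRST \ {ε} = { } — this is the only nullable alternative, skip
  E → c f B: FIRST \ {ε} = { 'c' } — disjoint from FOLLOW(E)
S has a nullable alternative but only one production, so nothing to check.

X: nullable alternative(s) X → ε; FOLLOW(X) = { $ }
  X → f , E: FIRST \ {ε} = { 'f' } — disjoint from FOLLOW(X)
  X → ε: FIRST \ {ε} = { } — this is the only nullable alternative, skip

No FIRST/FOLLOW conflicts found.

Answer: No FIRST/FOLLOW conflicts.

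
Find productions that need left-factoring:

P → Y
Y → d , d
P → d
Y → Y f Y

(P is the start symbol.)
Left-factoring is needed when two productions for the same non-terminal
share a common prefix on the right-hand side.

Productions for P:
  P → Y
  P → d
Productions for Y:
  Y → d , d
  Y → Y f Y

No common prefixes found.

Answer: No, left-factoring is not needed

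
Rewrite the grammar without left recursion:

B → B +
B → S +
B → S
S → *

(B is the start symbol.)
B is directly left-recursive. The standard transformation for
  A → A α₁ | ... | A α_m | β₁ | ... | β_n
is
  A  → β₁ A' | ... | β_n A'
  A' → α₁ A' | ... | α_m A' | ε

B → S + becomes B → S + B'
B → S becomes B → S B'
B → B + becomes B' → + B'
Add B' → ε

Productions for other non-terminals are unchanged:
  S → *

Resulting grammar:
B → S + B'
B → S B'
B' → + B'
B' → ε
S → *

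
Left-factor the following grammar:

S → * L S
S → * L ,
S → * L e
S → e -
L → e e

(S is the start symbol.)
S → * L S'
S' → S
S' → ,
S' → e
S → e -
L → e e

Left-factoring transforms A → αβ₁ | αβ₂ into A → αA' and A' → β₁ | β₂
(α is the longest common prefix among the alternatives). Repeat until
no nonterminal has two alternatives with a common prefix.

Round 1: S has alternatives sharing prefix '* L'. Introduce S': S → * L S'
  Add: S' → S
  Add: S' → ,
  Add: S' → e

No remaining common prefixes — done.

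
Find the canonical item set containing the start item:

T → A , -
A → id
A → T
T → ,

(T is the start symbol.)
{ [A → . T], [A → . id], [T → . ,], [T → . A , -], [T' → . T] }

First, augment the grammar with T' → T
I₀ = CLOSURE({ [T' → . T] }):
  [T' → . T] has the dot before T: add [T → . A , -], [T → . ,]
  [T → . A , -] has the dot before A: add [A → . id], [A → . T]
No further items can be added.

I₀ = { [A → . T], [A → . id], [T → . ,], [T → . A , -], [T' → . T] }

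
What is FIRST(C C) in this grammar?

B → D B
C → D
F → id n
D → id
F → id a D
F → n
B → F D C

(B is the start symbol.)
FIRST sets of the non-terminals involved (from the grammar, by fixed-point iteration):
  FIRST(C) = { 'id' }

To compute FIRST(C C), process the symbols left to right:
Symbol C is a non-terminal. Add FIRST(C) \ {ε} = { 'id' }
C is not nullable (ε ∉ FIRST(C)), so stop here.
FIRST(C C) = { 'id' }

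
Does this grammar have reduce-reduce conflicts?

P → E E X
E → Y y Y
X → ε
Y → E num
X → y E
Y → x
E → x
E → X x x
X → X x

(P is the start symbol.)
Augment with P' → P and build the canonical LR(0) collection (I0 = CLOSURE({[P' → . P]}), then GOTO on every symbol after a dot until no new states appear). It has 17 states:
  I0: { [E → . X x x], [E → . Y y Y], [E → . x], [P → . E E X], [P' → . P], [X → . X x], [X → . y E], [X → .], [Y → . E num], [Y → . x] }  — shift, reduce
  I1: { [E → . X x x], [E → . Y y Y], [E → . x], [P → E . E X], [X → . X x], [X → . y E], [X → .], [Y → . E num], [Y → . x], [Y → E . num] }  — shift, reduce
  I2: { [P' → P .] }  — accept
  I3: { [E → X . x x], [X → X . x] }  — shift
  I4: { [E → Y . y Y] }  — shift
  I5: { [E → x .], [Y → x .] }  — 2 reduces
  I6: { [E → . X x x], [E → . Y y Y], [E → . x], [X → . X x], [X → . y E], [X → .], [X → y . E], [Y → . E num], [Y → . x] }  — shift, reduce
  I7: { [X → y E .], [Y → E . num] }  — shift, reduce
  I8: { [Y → E num .] }  — reduce
  I9: { [E → . X x x], [E → . Y y Y], [E → . x], [E → Y y . Y], [X → . X x], [X → . y E], [X → .], [Y → . E num], [Y → . x] }  — shift, reduce
  I10: { [Y → E . num] }  — shift
  I11: { [E → Y . y Y], [E → Y y Y .] }  — shift, reduce
  I12: { [E → X x . x], [X → X x .] }  — shift, reduce
  I13: { [E → X x x .] }  — reduce
  I14: { [P → E E . X], [X → . X x], [X → . y E], [X → .], [Y → E . num] }  — shift, reduce
  I15: { [P → E E X .], [X → X . x] }  — shift, reduce
  I16: { [X → X x .] }  — reduce

I5 contains complete items [E → x .], [Y → x .] — reduce-reduce conflict.

Answer: Yes — I5: [E → x .] vs [Y → x .]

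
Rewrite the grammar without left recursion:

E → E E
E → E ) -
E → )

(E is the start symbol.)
E → ) E'
E' → E E'
E' → ) - E'
E' → ε

E is directly left-recursive. The standard transformation for
  A → A α₁ | ... | A α_m | β₁ | ... | β_n
is
  A  → β₁ A' | ... | β_n A'
  A' → α₁ A' | ... | α_m A' | ε

E → ) becomes E → ) E'
E → E E becomes E' → E E'
E → E ) - becomes E' → ) - E'
Add E' → ε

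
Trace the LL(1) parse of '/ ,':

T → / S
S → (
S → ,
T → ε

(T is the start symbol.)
Stack is shown with the top on the left.

Stack  Input  Action
--------------------
T $    / , $  output T → / S
/ S $  / , $  match '/'
S $    , $    output S → ,
, $    , $    match ','
$      $      accept

The string is accepted.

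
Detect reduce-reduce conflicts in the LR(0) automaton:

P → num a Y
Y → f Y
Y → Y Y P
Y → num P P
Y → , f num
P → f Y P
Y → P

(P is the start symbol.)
Yes — I13: [P → f Y P .] vs [Y → P .]; I15: [Y → P .] vs [Y → Y Y P .]

A reduce-reduce conflict occurs when an LR(0) state has two complete items [A → α .] and [B → β .] — both call for a reduction, and with no lookahead the parser cannot choose between them.

Augment with P' → P and build the canonical LR(0) collection (I0 = CLOSURE({[P' → . P]}), then GOTO on every symbol after a dot until no new states appear). It has 19 states:
  I0: { [P → . f Y P], [P → . num a Y], [P' → . P] }  — shift
  I1: { [P' → P .] }  — accept
  I2: { [P → . f Y P], [P → . num a Y], [P → f . Y P], [Y → . , f num], [Y → . P], [Y → . Y Y P], [Y → . f Y], [Y → . num P P] }  — shift
  I3: { [P → num . a Y] }  — shift
  I4: { [P → . f Y P], [P → . num a Y], [P → num a . Y], [Y → . , f num], [Y → . P], [Y → . Y Y P], [Y → . f Y], [Y → . num P P] }  — shift
  I5: { [Y → , . f num] }  — shift
  I6: { [Y → P .] }  — reduce
  I7: { [P → . f Y P], [P → . num a Y], [P → num a Y .], [Y → . , f num], [Y → . P], [Y → . Y Y P], [Y → . f Y], [Y → . num P P], [Y → Y . Y P] }  — shift, reduce
  I8: { [P → . f Y P], [P → . num a Y], [P → f . Y P], [Y → . , f num], [Y → . P], [Y → . Y Y P], [Y → . f Y], [Y → . num P P], [Y → f . Y] }  — shift
  I9: { [P → . f Y P], [P → . num a Y], [P → num . a Y], [Y → num . P P] }  — shift
  I10: { [P → . f Y P], [P → . num a Y], [Y → num P . P] }  — shift
  I11: { [Y → num P P .] }  — reduce
  I12: { [P → . f Y P], [P → . num a Y], [P → f Y . P], [Y → . , f num], [Y → . P], [Y → . Y Y P], [Y → . f Y], [Y → . num P P], [Y → Y . Y P], [Y → f Y .] }  — shift, reduce
  I13: { [P → f Y P .], [Y → P .] }  — 2 reduces
  I14: { [P → . f Y P], [P → . num a Y], [Y → . , f num], [Y → . P], [Y → . Y Y P], [Y → . f Y], [Y → . num P P], [Y → Y . Y P], [Y → Y Y . P] }  — shift
  I15: { [Y → P .], [Y → Y Y P .] }  — 2 reduces
  I16: { [Y → , f . num] }  — shift
  I17: { [Y → , f num .] }  — reduce
  I18: { [P → . f Y P], [P → . num a Y], [P → f Y . P], [Y → . , f num], [Y → . P], [Y → . Y Y P], [Y → . f Y], [Y → . num P P], [Y → Y . Y P] }  — shift

I13 contains complete items [P → f Y P .], [Y → P .] — reduce-reduce conflict.
I15 contains complete items [Y → P .], [Y → Y Y P .] — reduce-reduce conflict.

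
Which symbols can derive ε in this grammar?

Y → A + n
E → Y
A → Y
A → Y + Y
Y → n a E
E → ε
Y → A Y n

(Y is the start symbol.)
{ 'E' }

ε-productions: E → ε
So E is immediately nullable.
No further non-terminal can be added: every production for the remaining non-terminals contains a terminal or a non-nullable non-terminal.
Nullable = { 'E' }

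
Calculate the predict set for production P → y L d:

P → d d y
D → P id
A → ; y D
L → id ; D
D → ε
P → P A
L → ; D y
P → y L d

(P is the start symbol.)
PREDICT(P → y L d) = (FIRST(RHS) \ {ε}) ∪ (FOLLOW(P) if ε ∈ FIRST(RHS), i.e. RHS ⇒* ε)
FIRST(y L d) = { 'y' }
ε ∉ FIRST(y L d), so FOLLOW(P) is not added.
PREDICT(P → y L d) = { 'y' }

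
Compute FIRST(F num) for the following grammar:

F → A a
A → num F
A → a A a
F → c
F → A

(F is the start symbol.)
FIRST sets of the non-terminals involved (from the grammar, by fixed-point iteration):
  FIRST(F) = { 'a', 'c', 'num' }

To compute FIRST(F num), process the symbols left to right:
Symbol F is a non-terminal. Add FIRST(F) \ {ε} = { 'a', 'c', 'num' }
F is not nullable (ε ∉ FIRST(F)), so stop here.
FIRST(F num) = { 'a', 'c', 'num' }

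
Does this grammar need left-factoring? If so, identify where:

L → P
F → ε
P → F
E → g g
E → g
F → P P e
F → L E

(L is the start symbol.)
Left-factoring is needed when two productions for the same non-terminal
share a common prefix on the right-hand side.

Productions for F:
  F → ε
  F → P P e
  F → L E
Productions for E:
  E → g g
  E → g

Found common prefix 'g' in productions for E

Answer: Yes, E has productions with common prefix 'g'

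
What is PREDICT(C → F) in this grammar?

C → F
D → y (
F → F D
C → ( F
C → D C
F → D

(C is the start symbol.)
{ 'y' }

PREDICT(C → F) = (FIRST(RHS) \ {ε}) ∪ (FOLLOW(C) if ε ∈ FIRST(RHS), i.e. RHS ⇒* ε)
FIRST(F) = { 'y' }
FIRST(F) = { 'y' }
ε ∉ FIRST(F), so FOLLOW(C) is not added.
PREDICT(C → F) = { 'y' }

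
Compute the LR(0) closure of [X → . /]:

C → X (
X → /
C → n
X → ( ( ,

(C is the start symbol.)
{ [X → . /] }

To compute CLOSURE, for each item [A → α.Bβ] where B is a non-terminal, add [B → .γ] for all productions B → γ; repeat for the newly added items until nothing changes.

Start with: [X → . /]
The dot precedes the terminal '/', so nothing is added.

CLOSURE = { [X → . /] }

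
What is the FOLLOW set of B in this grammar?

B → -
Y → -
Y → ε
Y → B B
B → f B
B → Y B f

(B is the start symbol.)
{ $, '-', 'f' }

B is the start symbol, so $ ∈ FOLLOW(B).
In Y → B B: B is followed by B, add FIRST(B) \ {ε} = { '-', 'f' }
In Y → B B: B is at the end, add FOLLOW(Y)
In B → f B: B is at the end; this adds FOLLOW(B) to itself — nothing new
In B → Y B f: B is followed by f, add FIRST(f) \ {ε} = { 'f' }

The FOLLOW sets referred to above (computed the same way, to a fixed point):
  FOLLOW(Y) = { '-', 'f' }

Taking the union: FOLLOW(B) = { $, '-', 'f' }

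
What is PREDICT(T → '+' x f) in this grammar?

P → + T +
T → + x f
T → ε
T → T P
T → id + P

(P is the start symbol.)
PREDICT(T → '+' x f) = (FIRST(RHS) \ {ε}) ∪ (FOLLOW(T) if ε ∈ FIRST(RHS), i.e. RHS ⇒* ε)
FIRST('+' x f) = { '+' }
ε ∉ FIRST('+' x f), so FOLLOW(T) is not added.
PREDICT(T → '+' x f) = { '+' }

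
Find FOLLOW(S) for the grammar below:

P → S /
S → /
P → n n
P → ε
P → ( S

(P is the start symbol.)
In P → S /: S is followed by '/', add FIRST('/') \ {ε} = { '/' }
In P → ( S: S is at the end, add FOLLOW(P)

The FOLLOW sets referred to above (computed the same way, to a fixed point):
  FOLLOW(P) = { $ }

Taking the union: FOLLOW(S) = { $, '/' }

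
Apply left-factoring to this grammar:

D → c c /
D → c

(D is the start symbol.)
D → c D'
D' → c /
D' → ε

Left-factoring transforms A → αβ₁ | αβ₂ into A → αA' and A' → β₁ | β₂
(α is the longest common prefix among the alternatives). Repeat until
no nonterminal has two alternatives with a common prefix.

Round 1: D has alternatives sharing prefix 'c'. Introduce D': D → c D'
  Add: D' → c /
  Add: D' → ε

No remaining common prefixes — done.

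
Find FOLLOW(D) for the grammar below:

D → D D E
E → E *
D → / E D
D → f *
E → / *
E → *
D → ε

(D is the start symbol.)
{ $, '*', '/', 'f' }

D is the start symbol, so $ ∈ FOLLOW(D).
In D → D D E: D is followed by D E, add FIRST(D E) \ {ε} = { '*', '/', 'f' }
In D → D D E: D is followed by E, add FIRST(E) \ {ε} = { '*', '/' }
In D → / E D: D is at the end; this adds FOLLOW(D) to itself — nothing new

Taking the union: FOLLOW(D) = { $, '*', '/', 'f' }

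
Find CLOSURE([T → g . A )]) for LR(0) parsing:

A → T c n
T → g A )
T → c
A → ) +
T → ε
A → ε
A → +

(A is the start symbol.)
{ [A → . ) +], [A → . +], [A → . T c n], [A → .], [T → . c], [T → . g A )], [T → .], [T → g . A )] }

Start with: [T → g . A )]
  [T → g . A )] has the dot before A: add [A → . T c n], [A → . ) +], [A → .], [A → . +]
  [A → . T c n] has the dot before T: add [T → . g A )], [T → . c], [T → .]
No further items can be added.

CLOSURE = { [A → . ) +], [A → . +], [A → . T c n], [A → .], [T → . c], [T → . g A )], [T → .], [T → g . A )] }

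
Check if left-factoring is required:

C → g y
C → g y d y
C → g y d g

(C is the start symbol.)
Yes, C has productions with common prefix 'g y'

Left-factoring is needed when two productions for the same non-terminal
share a common prefix on the right-hand side.

Productions for C:
  C → g y
  C → g y d y
  C → g y d g

Found common prefix 'g y' in productions for C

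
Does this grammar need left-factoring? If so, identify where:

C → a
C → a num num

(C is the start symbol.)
Yes, C has productions with common prefix 'a'

Left-factoring is needed when two productions for the same non-terminal
share a common prefix on the right-hand side.

Productions for C:
  C → a
  C → a num num

Found common prefix 'a' in productions for C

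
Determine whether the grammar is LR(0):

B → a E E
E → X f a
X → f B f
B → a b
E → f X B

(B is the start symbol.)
A grammar is LR(0) if no state in the canonical LR(0) collection has:
  - both a shift item (dot before a terminal) and a complete item (shift-reduce conflict), or
  - two or more complete items (reduce-reduce conflict; the accept item [B' → B .] counts as a complete item here).

Augment with B' → B and build the canonical LR(0) collection (I0 = CLOSURE({[B' → . B]}), then GOTO on every symbol after a dot until no new states appear). It has 15 states:
  I0: { [B → . a E E], [B → . a b], [B' → . B] }  — shift
  I1: { [B' → B .] }  — accept
  I2: { [B → a . E E], [B → a . b], [E → . X f a], [E → . f X B], [X → . f B f] }  — shift
  I3: { [B → a E . E], [E → . X f a], [E → . f X B], [X → . f B f] }  — shift
  I4: { [E → X . f a] }  — shift
  I5: { [B → a b .] }  — reduce
  I6: { [B → . a E E], [B → . a b], [E → f . X B], [X → . f B f], [X → f . B f] }  — shift
  I7: { [X → f B . f] }  — shift
  I8: { [B → . a E E], [B → . a b], [E → f X . B] }  — shift
  I9: { [B → . a E E], [B → . a b], [X → f . B f] }  — shift
  I10: { [E → f X B .] }  — reduce
  I11: { [X → f B f .] }  — reduce
  I12: { [E → X f . a] }  — shift
  I13: { [E → X f a .] }  — reduce
  I14: { [B → a E E .] }  — reduce

Every state is either a pure shift/goto state or contains exactly one complete item and nothing to shift — no conflicts. The grammar is LR(0).

Answer: Yes, the grammar is LR(0)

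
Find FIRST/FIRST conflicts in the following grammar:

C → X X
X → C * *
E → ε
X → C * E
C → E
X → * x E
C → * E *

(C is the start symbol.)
A FIRST/FIRST conflict occurs when two productions N → α and N → β for the same non-terminal have FIRST(α) ∩ FIRST(β) ≠ ∅ (with ε ∈ FIRST of a nullable right-hand side, so two nullable alternatives also conflict).

FIRST sets of the non-terminals at (or reachable through a nullable prefix from) the front of some alternative:
  FIRST(X) = { '*' }
  FIRST(E) = { ε }
  FIRST(C) = { '*', ε }

Productions for C:
  C → X X: FIRST = { '*' }
  C → E: FIRST = { ε }
  C → * E *: FIRST = { '*' }
Productions for X:
  X → C * *: FIRST = { '*' }
  X → C * E: FIRST = { '*' }
  X → * x E: FIRST = { '*' }
E has only one production, so no FIRST/FIRST conflict is possible there.

Conflict for C: C → X X and C → * E *
  Overlap: { '*' }
Conflict for X: X → C * * and X → C * E
  Overlap: { '*' }
Conflict for X: X → C * * and X → * x E
  Overlap: { '*' }
Conflict for X: X → C * E and X → * x E
  Overlap: { '*' }

Answer: Yes. C → X X / C → '*' E '*' on { '*' }; X → C '*' '*' / X → C '*' E on { '*' }; X → C '*' '*' / X → '*' x E on { '*' }; X → C '*' E / X → '*' x E on { '*' }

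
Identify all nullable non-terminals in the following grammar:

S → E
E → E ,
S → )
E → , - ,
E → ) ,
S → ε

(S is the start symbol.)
ε-productions: S → ε
So S is immediately nullable.
No further non-terminal can be added: every production for the remaining non-terminals contains a terminal or a non-nullable non-terminal.
Nullable = { 'S' }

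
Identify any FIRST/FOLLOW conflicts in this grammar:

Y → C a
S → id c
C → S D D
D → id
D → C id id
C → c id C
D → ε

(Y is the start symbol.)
A FIRST/FOLLOW conflict occurs when a non-terminal N has a nullable alternative N → β (β ⇒* ε) and another alternative N → α with FIRST(α) ∩ FOLLOW(N) ≠ ∅: on such a lookahead the parser cannot decide between expanding α and letting N vanish via β.

Nullable non-terminals: D.
FIRST sets used below: FIRST(C) = { 'c', 'id' }

D: nullable alternative(s) D → ε; FOLLOW(D) = { 'a', 'c', 'id' }
  D → id: FIRST \ {ε} = { 'id' } — overlaps FOLLOW(D) on { 'id' }: CONFLICT
  D → C id id: FIRST \ {ε} = { 'c', 'id' } — overlaps FOLLOW(D) on { 'c', 'id' }: CONFLICT
  D → ε: FIRST \ {ε} = { } — this is the only nullable alternative, skip

C, S, Y have no nullable alternative, so no FIRST/FOLLOW check is needed there.

So the grammar has 2 FIRST/FOLLOW conflicts (marked CONFLICT above).

Answer: Yes. D → id with FOLLOW(D) on { 'id' }; D → C id id with FOLLOW(D) on { 'c', 'id' }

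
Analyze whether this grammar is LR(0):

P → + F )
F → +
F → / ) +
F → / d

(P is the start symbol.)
A grammar is LR(0) if no state in the canonical LR(0) collection has:
  - both a shift item (dot before a terminal) and a complete item (shift-reduce conflict), or
  - two or more complete items (reduce-reduce conflict; the accept item [P' → P .] counts as a complete item here).

Augment with P' → P and build the canonical LR(0) collection (I0 = CLOSURE({[P' → . P]}), then GOTO on every symbol after a dot until no new states appear). It has 10 states:
  I0: { [P → . + F )], [P' → . P] }  — shift
  I1: { [F → . +], [F → . / ) +], [F → . / d], [P → + . F )] }  — shift
  I2: { [P' → P .] }  — accept
  I3: { [F → + .] }  — reduce
  I4: { [F → / . ) +], [F → / . d] }  — shift
  I5: { [P → + F . )] }  — shift
  I6: { [P → + F ) .] }  — reduce
  I7: { [F → / ) . +] }  — shift
  I8: { [F → / d .] }  — reduce
  I9: { [F → / ) + .] }  — reduce

Every state is either a pure shift/goto state or contains exactly one complete item and nothing to shift — no conflicts. The grammar is LR(0).

Answer: Yes, the grammar is LR(0)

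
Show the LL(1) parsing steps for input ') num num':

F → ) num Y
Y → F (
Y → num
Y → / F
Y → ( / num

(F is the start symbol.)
Stack is shown with the top on the left.

Stack      Input        Action
------------------------------
F $        ) num num $  output F → ) num Y
) num Y $  ) num num $  match ')'
num Y $    num num $    match 'num'
Y $        num $        output Y → num
num $      num $        match 'num'
$          $            accept

The string is accepted.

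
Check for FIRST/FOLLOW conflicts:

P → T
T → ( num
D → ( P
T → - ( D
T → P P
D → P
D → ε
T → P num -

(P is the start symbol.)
A FIRST/FOLLOW conflict occurs when a non-terminal N has a nullable alternative N → β (β ⇒* ε) and another alternative N → α with FIRST(α) ∩ FOLLOW(N) ≠ ∅: on such a lookahead the parser cannot decide between expanding α and letting N vanish via β.

Nullable non-terminals: D.
FIRST sets used below: FIRST(P) = { '(', '-' }

D: nullable alternative(s) D → ε; FOLLOW(D) = { $, '(', '-', 'num' }
  D → ( P: FIRST \ {ε} = { '(' } — overlaps FOLLOW(D) on { '(' }: CONFLICT
  D → P: FIRST \ {ε} = { '(', '-' } — overlaps FOLLOW(D) on { '(', '-' }: CONFLICT
  D → ε: FIRST \ {ε} = { } — this is the only nullable alternative, skip

P, T have no nullable alternative, so no FIRST/FOLLOW check is needed there.

So the grammar has 2 FIRST/FOLLOW conflicts (marked CONFLICT above).

Answer: Yes. D → '(' P with FOLLOW(D) on { '(' }; D → P with FOLLOW(D) on { '(', '-' }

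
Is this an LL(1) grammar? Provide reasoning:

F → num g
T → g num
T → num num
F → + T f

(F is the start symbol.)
Yes, the grammar is LL(1).

A grammar is LL(1) if for each non-terminal N with multiple productions, the predict sets of those productions are pairwise disjoint, where PREDICT(N → α) = (FIRST(α) \ {ε}) ∪ (FOLLOW(N) if α ⇒* ε).

For F:
  PREDICT(F → num g) = { 'num' }
  PREDICT(F → '+' T f) = { '+' }
For T:
  PREDICT(T → g num) = { 'g' }
  PREDICT(T → num num) = { 'num' }

All predict sets are disjoint. The grammar IS LL(1).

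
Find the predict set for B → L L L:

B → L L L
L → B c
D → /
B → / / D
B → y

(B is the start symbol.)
{ '/', 'y' }

PREDICT(B → L L L) = (FIRST(RHS) \ {ε}) ∪ (FOLLOW(B) if ε ∈ FIRST(RHS), i.e. RHS ⇒* ε)
FIRST(L) = { '/', 'y' }
FIRST(L L L) = { '/', 'y' }
ε ∉ FIRST(L L L), so FOLLOW(B) is not added.
PREDICT(B → L L L) = { '/', 'y' }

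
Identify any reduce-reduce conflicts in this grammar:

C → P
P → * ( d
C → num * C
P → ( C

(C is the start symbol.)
A reduce-reduce conflict occurs when an LR(0) state has two complete items [A → α .] and [B → β .] — both call for a reduction, and with no lookahead the parser cannot choose between them.

Augment with C' → C and build the canonical LR(0) collection (I0 = CLOSURE({[C' → . C]}), then GOTO on every symbol after a dot until no new states appear). It has 11 states:
  I0: { [C → . P], [C → . num * C], [C' → . C], [P → . ( C], [P → . * ( d] }  — shift
  I1: { [C → . P], [C → . num * C], [P → ( . C], [P → . ( C], [P → . * ( d] }  — shift
  I2: { [P → * . ( d] }  — shift
  I3: { [C' → C .] }  — accept
  I4: { [C → P .] }  — reduce
  I5: { [C → num . * C] }  — shift
  I6: { [C → . P], [C → . num * C], [C → num * . C], [P → . ( C], [P → . * ( d] }  — shift
  I7: { [C → num * C .] }  — reduce
  I8: { [P → * ( . d] }  — shift
  I9: { [P → * ( d .] }  — reduce
  I10: { [P → ( C .] }  — reduce

No state contains more than one complete item.

Answer: No reduce-reduce conflicts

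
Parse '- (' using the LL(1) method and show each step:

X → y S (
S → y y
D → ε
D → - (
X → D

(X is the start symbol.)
LL(1) parsing maintains a stack (initially the start symbol over $) and the input. At each step: if the stack top is a terminal, match it against the current input token; if it is a non-terminal N, replace it with the RHS of M[N, lookahead] (the unique production whose predict set contains the lookahead).

Stack is shown with the top on the left.

Stack  Input  Action
--------------------
X $    - ( $  output X → D
D $    - ( $  output D → - (
- ( $  - ( $  match '-'
( $    ( $    match '('
$      $      accept

The string is accepted.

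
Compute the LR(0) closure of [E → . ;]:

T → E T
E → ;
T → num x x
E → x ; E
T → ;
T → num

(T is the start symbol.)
Start with: [E → . ;]
The dot precedes the terminal ';', so nothing is added.

CLOSURE = { [E → . ;] }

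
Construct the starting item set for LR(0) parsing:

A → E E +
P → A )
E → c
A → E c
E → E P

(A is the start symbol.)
First, augment the grammar with A' → A
I₀ = CLOSURE({ [A' → . A] }):
  [A' → . A] has the dot before A: add [A → . E E +], [A → . E c]
  [A → . E E +] has the dot before E: add [E → . c], [E → . E P]
No further items can be added.

I₀ = { [A → . E E +], [A → . E c], [A' → . A], [E → . E P], [E → . c] }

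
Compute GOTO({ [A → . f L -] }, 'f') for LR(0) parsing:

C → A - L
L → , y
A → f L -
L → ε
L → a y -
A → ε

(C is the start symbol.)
{ [A → f . L -], [L → . , y], [L → . a y -], [L → .] }

GOTO(I, 'f') = CLOSURE({ [A → αX.β] : [A → α.Xβ] ∈ I, X = 'f' })

Items with dot before 'f', with the dot advanced:
  [A → . f L -] → [A → f . L -]
Closure of the advanced items:
  [A → f . L -] has the dot before L: add [L → . , y], [L → .], [L → . a y -]

GOTO = { [A → f . L -], [L → . , y], [L → . a y -], [L → .] }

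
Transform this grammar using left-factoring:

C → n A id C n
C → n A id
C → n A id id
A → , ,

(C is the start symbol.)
Left-factoring transforms A → αβ₁ | αβ₂ into A → αA' and A' → β₁ | β₂
(α is the longest common prefix among the alternatives). Repeat until
no nonterminal has two alternatives with a common prefix.

Round 1: C has alternatives sharing prefix 'n A id'. Introduce C': C → n A id C'
  Add: C' → C n
  Add: C' → ε
  Add: C' → id

No remaining common prefixes — done.

Resulting grammar:
C → n A id C'
C' → C n
C' → ε
C' → id
A → , ,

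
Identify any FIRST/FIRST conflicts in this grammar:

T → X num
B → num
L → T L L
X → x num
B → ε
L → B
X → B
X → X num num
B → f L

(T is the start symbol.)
Yes. L → T L L / L → B on { 'f', 'num' }; X → x num / X → X num num on { 'x' }; X → B / X → X num num on { 'f', 'num' }

FIRST sets of the non-terminals at (or reachable through a nullable prefix from) the front of some alternative:
  FIRST(T) = { 'f', 'num', 'x' }
  FIRST(B) = { 'f', 'num', ε }
  FIRST(X) = { 'f', 'num', 'x', ε }

Productions for B:
  B → num: FIRST = { 'num' }
  B → ε: FIRST = { ε }
  B → f L: FIRST = { 'f' }
Productions for L:
  L → T L L: FIRST = { 'f', 'num', 'x' }
  L → B: FIRST = { 'f', 'num', ε }
Productions for X:
  X → x num: FIRST = { 'x' }
  X → B: FIRST = { 'f', 'num', ε }
  X → X num num: FIRST = { 'f', 'num', 'x' }
T has only one production, so no FIRST/FIRST conflict is possible there.

Conflict for L: L → T L L and L → B
  Overlap: { 'f', 'num' }
Conflict for X: X → x num and X → X num num
  Overlap: { 'x' }
Conflict for X: X → B and X → X num num
  Overlap: { 'f', 'num' }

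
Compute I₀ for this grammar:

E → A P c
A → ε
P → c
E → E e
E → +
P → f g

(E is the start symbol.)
{ [A → .], [E → . +], [E → . A P c], [E → . E e], [E' → . E] }

First, augment the grammar with E' → E
I₀ = CLOSURE({ [E' → . E] }):
  [E' → . E] has the dot before E: add [E → . A P c], [E → . E e], [E → . +]
  [E → . A P c] has the dot before A: add [A → .]
No further items can be added.

I₀ = { [A → .], [E → . +], [E → . A P c], [E → . E e], [E' → . E] }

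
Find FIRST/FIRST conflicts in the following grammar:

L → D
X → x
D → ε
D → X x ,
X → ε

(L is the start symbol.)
No FIRST/FIRST conflicts.

FIRST sets of the non-terminals at (or reachable through a nullable prefix from) the front of some alternative:
  FIRST(X) = { 'x', ε }

Productions for X:
  X → x: FIRST = { 'x' }
  X → ε: FIRST = { ε }
Productions for D:
  D → ε: FIRST = { ε }
  D → X x ,: FIRST = { 'x' }
L has only one production, so no FIRST/FIRST conflict is possible there.

All alternatives of each non-terminal have pairwise disjoint FIRST sets.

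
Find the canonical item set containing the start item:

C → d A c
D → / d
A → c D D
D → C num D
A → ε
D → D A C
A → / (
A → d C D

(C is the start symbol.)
First, augment the grammar with C' → C
I₀ = CLOSURE({ [C' → . C] }):
  [C' → . C] has the dot before C: add [C → . d A c]
No further items can be added.

I₀ = { [C → . d A c], [C' → . C] }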